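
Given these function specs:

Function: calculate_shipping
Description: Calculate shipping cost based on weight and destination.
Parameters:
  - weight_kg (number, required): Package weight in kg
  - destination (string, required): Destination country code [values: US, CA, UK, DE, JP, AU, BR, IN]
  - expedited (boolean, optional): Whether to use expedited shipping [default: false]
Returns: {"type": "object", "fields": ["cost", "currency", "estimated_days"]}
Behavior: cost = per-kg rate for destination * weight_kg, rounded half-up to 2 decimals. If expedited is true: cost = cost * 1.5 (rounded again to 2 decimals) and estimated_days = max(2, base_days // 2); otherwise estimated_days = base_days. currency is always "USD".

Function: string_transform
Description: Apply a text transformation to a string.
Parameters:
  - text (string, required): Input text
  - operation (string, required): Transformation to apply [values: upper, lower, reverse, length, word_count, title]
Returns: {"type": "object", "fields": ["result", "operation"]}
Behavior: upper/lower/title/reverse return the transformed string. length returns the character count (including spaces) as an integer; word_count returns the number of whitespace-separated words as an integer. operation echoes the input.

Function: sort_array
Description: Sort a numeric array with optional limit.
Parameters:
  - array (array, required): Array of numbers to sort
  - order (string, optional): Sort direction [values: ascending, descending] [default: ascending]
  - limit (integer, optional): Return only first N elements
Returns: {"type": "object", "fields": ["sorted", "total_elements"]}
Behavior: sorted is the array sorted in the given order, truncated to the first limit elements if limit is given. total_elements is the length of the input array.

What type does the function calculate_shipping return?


The calculate_shipping spec declares Returns: {"type": "object", "fields": ["cost", "currency", "estimated_days"]}
Type:
object


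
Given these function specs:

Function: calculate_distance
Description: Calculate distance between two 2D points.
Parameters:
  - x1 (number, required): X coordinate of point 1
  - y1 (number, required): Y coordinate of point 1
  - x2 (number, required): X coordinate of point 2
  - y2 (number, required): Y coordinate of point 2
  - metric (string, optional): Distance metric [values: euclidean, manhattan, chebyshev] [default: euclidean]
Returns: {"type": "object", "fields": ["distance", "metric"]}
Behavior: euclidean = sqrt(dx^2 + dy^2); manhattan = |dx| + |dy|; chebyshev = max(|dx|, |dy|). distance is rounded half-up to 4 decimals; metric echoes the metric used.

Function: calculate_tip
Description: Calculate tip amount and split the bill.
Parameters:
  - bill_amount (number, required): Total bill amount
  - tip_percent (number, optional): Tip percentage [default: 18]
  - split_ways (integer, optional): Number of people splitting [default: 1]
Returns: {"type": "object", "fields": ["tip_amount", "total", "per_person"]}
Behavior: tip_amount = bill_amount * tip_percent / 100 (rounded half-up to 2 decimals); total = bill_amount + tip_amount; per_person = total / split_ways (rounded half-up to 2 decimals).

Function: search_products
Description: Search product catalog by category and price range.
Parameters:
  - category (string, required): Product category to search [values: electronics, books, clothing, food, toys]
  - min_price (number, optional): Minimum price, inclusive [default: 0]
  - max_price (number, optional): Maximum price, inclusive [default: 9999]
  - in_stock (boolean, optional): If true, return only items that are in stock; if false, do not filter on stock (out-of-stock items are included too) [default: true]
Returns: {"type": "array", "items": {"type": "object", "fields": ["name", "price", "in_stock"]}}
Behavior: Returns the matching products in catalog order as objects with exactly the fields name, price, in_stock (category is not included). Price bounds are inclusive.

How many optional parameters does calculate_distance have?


Parameters of calculate_distance: x1 (required), y1 (required), x2 (required), y2 (required), metric (optional)
Optional count:
1


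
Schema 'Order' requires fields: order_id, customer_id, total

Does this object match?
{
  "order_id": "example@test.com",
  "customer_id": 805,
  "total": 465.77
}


Checking required fields... All present.
Valid - all required fields present


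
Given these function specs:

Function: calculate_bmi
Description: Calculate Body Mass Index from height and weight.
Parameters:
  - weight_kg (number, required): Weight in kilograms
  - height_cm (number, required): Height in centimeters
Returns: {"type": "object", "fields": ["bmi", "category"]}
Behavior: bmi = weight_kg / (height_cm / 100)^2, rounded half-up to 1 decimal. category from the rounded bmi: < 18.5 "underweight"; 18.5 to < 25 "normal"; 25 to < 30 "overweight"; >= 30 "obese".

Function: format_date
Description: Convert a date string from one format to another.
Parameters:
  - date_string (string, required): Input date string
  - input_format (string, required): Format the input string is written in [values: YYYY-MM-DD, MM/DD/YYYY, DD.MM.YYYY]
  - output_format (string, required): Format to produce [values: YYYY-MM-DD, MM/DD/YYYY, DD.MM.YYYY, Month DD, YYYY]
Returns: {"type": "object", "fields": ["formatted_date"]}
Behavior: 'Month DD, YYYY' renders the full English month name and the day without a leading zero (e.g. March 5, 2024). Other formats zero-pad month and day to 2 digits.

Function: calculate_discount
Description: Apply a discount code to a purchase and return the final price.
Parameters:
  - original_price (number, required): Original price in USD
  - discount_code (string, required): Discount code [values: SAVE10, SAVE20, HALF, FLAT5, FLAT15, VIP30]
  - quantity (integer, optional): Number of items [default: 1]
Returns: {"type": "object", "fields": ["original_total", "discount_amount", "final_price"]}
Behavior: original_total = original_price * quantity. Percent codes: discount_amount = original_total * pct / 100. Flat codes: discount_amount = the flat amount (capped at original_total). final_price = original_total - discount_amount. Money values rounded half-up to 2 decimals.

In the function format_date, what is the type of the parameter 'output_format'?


The format_date spec declares:
  - output_format (string, required): Format to produce [values: YYYY-MM-DD, MM/DD/YYYY, DD.MM.YYYY, Month DD, YYYY]
Type:
string


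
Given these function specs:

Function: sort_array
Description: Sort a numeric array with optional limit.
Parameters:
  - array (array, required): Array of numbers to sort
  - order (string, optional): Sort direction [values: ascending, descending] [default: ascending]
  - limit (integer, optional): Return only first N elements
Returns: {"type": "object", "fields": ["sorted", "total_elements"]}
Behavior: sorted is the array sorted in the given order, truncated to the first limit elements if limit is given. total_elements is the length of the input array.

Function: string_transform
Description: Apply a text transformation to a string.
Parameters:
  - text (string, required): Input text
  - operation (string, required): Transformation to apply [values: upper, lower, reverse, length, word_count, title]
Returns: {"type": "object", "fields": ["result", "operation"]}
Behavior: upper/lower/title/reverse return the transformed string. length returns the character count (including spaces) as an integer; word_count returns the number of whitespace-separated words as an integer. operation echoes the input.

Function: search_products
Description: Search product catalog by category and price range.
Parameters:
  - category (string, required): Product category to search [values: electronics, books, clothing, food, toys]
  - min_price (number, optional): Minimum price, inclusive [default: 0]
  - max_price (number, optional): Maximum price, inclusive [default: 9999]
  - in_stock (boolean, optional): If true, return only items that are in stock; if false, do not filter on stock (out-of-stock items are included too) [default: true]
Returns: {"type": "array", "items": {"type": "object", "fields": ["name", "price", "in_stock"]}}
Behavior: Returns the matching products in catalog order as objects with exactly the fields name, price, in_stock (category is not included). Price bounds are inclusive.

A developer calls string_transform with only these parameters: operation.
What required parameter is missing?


Required parameters: text, operation
Provided: operation
Missing: text
text


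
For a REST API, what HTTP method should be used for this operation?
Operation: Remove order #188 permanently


GET = read, POST = create, PUT = update/replace, DELETE = remove
This operation is a removal.
DELETE


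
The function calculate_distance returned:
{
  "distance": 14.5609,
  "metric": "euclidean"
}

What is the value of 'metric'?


euclidean


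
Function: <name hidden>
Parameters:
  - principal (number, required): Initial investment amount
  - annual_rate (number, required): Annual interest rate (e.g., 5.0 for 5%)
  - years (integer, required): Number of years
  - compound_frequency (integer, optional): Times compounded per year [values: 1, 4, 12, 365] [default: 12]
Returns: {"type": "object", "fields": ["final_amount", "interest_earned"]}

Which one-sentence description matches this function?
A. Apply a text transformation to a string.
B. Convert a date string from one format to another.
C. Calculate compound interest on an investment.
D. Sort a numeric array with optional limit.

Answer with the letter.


Parameters principal, annual_rate, years, compound_frequency and return ["final_amount", "interest_earned"] fit: Calculate compound interest on an investment.
C


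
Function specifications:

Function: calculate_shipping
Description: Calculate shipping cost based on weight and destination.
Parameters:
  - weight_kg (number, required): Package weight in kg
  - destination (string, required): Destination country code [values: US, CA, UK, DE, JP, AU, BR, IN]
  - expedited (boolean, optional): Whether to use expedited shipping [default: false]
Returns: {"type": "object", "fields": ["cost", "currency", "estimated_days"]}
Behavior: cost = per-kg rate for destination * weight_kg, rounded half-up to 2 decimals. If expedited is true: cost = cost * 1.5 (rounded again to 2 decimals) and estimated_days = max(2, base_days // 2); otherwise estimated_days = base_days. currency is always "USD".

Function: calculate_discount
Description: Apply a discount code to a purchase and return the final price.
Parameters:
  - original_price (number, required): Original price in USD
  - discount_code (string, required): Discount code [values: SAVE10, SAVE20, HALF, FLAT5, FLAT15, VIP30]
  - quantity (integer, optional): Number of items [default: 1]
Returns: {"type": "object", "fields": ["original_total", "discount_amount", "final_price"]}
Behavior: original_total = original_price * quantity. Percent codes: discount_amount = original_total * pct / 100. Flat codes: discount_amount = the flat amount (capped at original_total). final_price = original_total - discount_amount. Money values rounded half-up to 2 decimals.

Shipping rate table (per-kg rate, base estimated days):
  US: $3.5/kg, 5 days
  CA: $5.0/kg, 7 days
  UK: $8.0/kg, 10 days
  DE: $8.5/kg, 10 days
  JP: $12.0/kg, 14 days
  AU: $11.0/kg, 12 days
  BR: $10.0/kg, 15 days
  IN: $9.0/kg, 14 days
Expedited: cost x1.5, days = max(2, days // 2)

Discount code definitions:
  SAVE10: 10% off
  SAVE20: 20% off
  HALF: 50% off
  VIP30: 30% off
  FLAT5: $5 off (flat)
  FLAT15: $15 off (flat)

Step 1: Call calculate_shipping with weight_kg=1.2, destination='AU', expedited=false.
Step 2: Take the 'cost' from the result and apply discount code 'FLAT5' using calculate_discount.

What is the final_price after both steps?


Step 1: calculate_shipping(weight_kg=1.2, destination=AU, expedited=false)
  Rate for AU: $11.0/kg, base 12 days
  cost = 11.0 * 1.2 = 13.2 -> 13.20
  expedited not set/false: estimated_days = 12
  -> cost = 13.20 USD
Step 2: calculate_discount(original_price=13.2, discount_code=FLAT5, quantity=1)
  original_total = 13.2 * 1 = 13.20
  FLAT5 = $5 flat: discount_amount = min(5.00, 13.20) = 5.00
  final_price = 13.20 - 5.00 = 8.20
  -> final_price = 8.20
$8.20


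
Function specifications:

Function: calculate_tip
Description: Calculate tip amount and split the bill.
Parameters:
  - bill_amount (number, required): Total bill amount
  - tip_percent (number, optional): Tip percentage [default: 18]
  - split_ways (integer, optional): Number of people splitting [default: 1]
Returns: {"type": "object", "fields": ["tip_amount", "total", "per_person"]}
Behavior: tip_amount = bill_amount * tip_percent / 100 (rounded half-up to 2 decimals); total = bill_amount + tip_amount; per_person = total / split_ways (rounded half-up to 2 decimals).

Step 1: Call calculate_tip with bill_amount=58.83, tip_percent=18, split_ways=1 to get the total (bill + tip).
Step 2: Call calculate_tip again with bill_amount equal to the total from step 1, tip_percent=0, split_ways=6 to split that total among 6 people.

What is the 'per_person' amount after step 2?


Step 1: calculate_tip(bill_amount=58.83, tip_percent=18, split_ways=1)
  tip_amount = 58.83 * 18/100 = 10.5894 -> 10.59
  total = 58.83 + 10.59 = 69.42
  per_person = 69.42 / 1 = 69.42 -> 69.42
  -> total = 69.42
Step 2: calculate_tip(bill_amount=69.42, tip_percent=0, split_ways=6)
  tip_amount = 69.42 * 0/100 = 0 -> 0.00
  total = 69.42 + 0.00 = 69.42
  per_person = 69.42 / 6 = 11.57 -> 11.57
  -> per_person = 11.57
$11.57


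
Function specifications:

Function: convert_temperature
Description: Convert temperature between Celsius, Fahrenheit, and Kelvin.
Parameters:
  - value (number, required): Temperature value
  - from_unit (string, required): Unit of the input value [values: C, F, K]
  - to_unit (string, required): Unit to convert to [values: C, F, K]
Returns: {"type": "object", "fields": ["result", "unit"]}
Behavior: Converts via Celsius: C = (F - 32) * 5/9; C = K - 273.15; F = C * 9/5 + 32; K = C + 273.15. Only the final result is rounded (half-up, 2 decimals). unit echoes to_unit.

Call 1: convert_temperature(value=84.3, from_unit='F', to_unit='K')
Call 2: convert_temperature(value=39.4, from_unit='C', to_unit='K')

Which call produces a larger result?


Call 1:
  To C: (84.3 - 32) * 5/9 = 29.055556
  To K: 29.055556 + 273.15 = 302.205556
  Round to 2 decimals: 302.21
  -> 302.21 K
Call 2:
  Input already in C: 39.4
  To K: 39.4 + 273.15 = 312.55
  Round to 2 decimals: 312.55
  -> 312.55 K
Call 2 (312.55 K)


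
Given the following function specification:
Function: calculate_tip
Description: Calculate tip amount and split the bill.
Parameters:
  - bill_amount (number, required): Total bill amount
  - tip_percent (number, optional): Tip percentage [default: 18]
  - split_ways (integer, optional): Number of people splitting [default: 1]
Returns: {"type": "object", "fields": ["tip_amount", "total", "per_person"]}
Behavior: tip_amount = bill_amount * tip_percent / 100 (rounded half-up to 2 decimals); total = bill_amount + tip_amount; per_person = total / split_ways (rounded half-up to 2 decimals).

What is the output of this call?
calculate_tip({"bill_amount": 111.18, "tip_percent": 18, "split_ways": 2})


tip_amount = 111.18 * 18/100 = 20.0124 -> 20.01
total = 111.18 + 20.01 = 131.19
per_person = 131.19 / 2 = 65.595 -> 65.60
Output:
{"tip_amount": 20.01, "total": 131.19, "per_person": 65.6}


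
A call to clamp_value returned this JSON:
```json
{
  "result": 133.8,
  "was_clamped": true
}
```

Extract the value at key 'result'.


133.8


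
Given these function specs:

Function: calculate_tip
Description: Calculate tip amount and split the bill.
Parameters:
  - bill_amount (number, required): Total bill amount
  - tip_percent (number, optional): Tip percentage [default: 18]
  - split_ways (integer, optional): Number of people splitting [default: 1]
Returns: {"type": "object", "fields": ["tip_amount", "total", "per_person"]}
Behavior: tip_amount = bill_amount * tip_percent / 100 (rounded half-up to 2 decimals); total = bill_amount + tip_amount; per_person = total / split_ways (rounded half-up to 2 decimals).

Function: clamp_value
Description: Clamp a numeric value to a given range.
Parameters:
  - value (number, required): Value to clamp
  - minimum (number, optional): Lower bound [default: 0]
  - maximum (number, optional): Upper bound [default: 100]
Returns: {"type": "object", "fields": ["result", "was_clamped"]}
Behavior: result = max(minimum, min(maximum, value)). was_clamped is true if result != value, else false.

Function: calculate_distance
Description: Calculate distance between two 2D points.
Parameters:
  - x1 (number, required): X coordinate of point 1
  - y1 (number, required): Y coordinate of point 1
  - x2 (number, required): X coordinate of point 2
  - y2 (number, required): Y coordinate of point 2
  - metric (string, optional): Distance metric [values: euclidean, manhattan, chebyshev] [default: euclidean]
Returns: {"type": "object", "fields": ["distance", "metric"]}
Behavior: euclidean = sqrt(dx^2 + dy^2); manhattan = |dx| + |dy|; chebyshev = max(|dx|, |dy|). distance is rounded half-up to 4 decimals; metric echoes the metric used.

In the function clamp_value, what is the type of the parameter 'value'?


The clamp_value spec declares:
  - value (number, required): Value to clamp
Type:
number


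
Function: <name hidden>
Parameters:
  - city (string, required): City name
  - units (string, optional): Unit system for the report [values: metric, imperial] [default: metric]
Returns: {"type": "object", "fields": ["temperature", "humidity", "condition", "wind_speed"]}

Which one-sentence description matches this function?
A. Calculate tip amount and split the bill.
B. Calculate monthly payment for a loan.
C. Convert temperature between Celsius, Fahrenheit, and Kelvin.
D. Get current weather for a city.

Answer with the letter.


Parameters city, units and return ["temperature", "humidity", "condition", "wind_speed"] fit: Get current weather for a city.
D


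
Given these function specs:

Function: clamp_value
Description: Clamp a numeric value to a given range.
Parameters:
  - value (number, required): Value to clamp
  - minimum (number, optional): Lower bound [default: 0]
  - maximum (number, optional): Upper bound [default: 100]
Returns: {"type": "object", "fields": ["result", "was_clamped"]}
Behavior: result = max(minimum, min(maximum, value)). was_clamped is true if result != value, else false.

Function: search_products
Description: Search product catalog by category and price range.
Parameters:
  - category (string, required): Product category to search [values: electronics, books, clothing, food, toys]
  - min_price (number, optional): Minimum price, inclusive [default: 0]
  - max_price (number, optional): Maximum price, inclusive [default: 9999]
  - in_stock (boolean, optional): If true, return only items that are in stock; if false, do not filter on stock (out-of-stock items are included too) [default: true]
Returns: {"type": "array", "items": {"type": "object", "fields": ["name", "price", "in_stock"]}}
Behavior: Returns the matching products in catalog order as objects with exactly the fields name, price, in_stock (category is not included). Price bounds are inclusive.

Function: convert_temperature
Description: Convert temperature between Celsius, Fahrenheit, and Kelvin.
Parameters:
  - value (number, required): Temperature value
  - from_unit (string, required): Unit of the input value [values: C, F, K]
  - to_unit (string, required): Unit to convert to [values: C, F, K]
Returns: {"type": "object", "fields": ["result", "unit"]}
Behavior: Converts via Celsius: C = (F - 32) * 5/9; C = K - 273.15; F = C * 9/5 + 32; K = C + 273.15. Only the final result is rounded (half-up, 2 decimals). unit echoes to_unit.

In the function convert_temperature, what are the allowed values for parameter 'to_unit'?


The convert_temperature spec declares:
  - to_unit (string, required): Unit to convert to [values: C, F, K]
Allowed values:
C, F, K


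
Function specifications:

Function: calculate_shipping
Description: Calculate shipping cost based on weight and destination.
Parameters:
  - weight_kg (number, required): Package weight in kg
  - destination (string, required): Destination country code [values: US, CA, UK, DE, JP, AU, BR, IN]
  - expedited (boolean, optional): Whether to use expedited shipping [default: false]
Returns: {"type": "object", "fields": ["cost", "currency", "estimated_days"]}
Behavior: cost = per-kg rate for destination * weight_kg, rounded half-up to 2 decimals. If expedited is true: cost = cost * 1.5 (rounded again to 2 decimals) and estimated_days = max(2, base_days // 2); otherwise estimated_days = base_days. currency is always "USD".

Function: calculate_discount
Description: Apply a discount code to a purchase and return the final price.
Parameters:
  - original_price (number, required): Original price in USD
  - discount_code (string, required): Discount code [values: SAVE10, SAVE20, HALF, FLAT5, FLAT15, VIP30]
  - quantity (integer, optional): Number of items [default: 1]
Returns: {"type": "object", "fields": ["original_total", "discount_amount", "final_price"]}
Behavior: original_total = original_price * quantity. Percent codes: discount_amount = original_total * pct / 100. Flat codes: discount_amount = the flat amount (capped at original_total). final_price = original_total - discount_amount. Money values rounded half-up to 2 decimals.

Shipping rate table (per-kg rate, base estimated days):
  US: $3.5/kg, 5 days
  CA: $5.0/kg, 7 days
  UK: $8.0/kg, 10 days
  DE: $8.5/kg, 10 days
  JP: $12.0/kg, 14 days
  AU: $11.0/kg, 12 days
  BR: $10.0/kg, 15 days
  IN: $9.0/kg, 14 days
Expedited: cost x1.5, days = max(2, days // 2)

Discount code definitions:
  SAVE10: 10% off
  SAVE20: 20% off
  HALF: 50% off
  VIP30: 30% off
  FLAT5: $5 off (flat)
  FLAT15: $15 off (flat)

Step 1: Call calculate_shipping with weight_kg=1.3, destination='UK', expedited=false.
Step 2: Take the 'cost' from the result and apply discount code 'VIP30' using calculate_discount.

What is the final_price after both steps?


Step 1: calculate_shipping(weight_kg=1.3, destination=UK, expedited=false)
  Rate for UK: $8.0/kg, base 10 days
  cost = 8.0 * 1.3 = 10.4 -> 10.40
  expedited not set/false: estimated_days = 10
  -> cost = 10.40 USD
Step 2: calculate_discount(original_price=10.4, discount_code=VIP30, quantity=1)
  original_total = 10.4 * 1 = 10.40
  VIP30 = 30% off: discount_amount = 10.40 * 30/100 = 3.12 -> 3.12
  final_price = 10.40 - 3.12 = 7.28
  -> final_price = 7.28
$7.28


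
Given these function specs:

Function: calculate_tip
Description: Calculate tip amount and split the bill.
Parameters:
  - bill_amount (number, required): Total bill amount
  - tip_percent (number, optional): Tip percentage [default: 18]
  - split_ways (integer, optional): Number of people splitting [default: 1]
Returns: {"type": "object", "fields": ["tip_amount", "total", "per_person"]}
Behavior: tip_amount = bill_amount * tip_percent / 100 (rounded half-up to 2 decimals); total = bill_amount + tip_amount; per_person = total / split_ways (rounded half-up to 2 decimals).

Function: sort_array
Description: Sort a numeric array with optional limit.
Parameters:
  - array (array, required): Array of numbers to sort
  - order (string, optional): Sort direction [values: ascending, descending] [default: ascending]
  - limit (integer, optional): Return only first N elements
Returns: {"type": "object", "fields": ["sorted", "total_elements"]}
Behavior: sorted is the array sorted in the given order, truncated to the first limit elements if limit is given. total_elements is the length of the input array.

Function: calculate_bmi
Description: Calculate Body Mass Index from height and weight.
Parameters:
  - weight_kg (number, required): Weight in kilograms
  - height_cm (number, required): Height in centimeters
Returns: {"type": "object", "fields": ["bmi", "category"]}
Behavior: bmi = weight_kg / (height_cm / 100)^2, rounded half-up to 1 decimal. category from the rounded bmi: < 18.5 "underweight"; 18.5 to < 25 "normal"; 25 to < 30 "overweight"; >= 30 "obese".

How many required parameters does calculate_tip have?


Parameters of calculate_tip: bill_amount (required), tip_percent (optional), split_ways (optional)
Required count:
1


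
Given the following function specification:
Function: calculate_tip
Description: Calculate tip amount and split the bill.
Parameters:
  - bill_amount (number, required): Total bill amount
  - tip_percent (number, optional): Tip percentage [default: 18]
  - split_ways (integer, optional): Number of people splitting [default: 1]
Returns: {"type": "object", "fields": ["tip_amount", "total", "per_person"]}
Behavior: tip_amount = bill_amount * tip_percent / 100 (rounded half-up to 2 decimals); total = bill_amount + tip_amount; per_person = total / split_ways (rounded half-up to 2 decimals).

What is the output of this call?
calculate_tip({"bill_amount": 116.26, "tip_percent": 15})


Defaults applied: split_ways=1
tip_amount = 116.26 * 15/100 = 17.439 -> 17.44
total = 116.26 + 17.44 = 133.70
per_person = 133.70 / 1 = 133.7 -> 133.70
Output:
{"tip_amount": 17.44, "total": 133.7, "per_person": 133.7}


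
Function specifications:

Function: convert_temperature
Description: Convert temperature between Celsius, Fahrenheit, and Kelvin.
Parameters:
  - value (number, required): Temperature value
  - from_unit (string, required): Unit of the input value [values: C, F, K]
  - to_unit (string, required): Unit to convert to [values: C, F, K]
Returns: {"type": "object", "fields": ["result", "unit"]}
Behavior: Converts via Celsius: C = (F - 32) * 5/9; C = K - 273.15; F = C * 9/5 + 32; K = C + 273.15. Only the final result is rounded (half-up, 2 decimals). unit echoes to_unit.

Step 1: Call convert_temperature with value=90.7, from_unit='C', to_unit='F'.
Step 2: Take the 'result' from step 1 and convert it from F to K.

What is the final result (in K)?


Step 1: convert_temperature(value=90.7, from_unit=C, to_unit=F)
  Input already in C: 90.7
  To F: 90.7 * 9/5 + 32 = 195.26
  Round to 2 decimals: 195.26
  -> result = 195.26 F
Step 2: convert_temperature(value=195.26, from_unit=F, to_unit=K)
  To C: (195.26 - 32) * 5/9 = 90.7
  To K: 90.7 + 273.15 = 363.85
  Round to 2 decimals: 363.85
  -> result = 363.85 K
363.85 K


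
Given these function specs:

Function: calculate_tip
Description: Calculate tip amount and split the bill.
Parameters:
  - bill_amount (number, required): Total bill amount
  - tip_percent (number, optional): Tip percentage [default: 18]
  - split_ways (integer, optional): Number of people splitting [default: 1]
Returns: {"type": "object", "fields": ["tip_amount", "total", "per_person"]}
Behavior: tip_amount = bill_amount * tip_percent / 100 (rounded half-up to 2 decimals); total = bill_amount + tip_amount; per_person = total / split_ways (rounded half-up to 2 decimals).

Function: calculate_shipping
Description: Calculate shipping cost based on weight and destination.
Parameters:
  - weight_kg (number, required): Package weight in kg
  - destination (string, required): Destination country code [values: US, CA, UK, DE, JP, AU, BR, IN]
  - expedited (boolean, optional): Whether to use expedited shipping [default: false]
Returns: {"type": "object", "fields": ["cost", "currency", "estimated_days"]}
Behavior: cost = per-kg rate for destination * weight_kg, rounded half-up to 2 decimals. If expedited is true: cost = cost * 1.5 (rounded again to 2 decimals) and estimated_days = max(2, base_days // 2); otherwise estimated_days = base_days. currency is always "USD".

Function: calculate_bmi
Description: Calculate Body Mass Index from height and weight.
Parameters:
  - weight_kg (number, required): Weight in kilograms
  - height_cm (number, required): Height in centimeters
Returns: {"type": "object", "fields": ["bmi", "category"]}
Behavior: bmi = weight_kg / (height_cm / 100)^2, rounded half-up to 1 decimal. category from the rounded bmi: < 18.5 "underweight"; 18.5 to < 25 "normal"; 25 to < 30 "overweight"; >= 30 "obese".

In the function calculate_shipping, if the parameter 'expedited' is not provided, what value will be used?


The calculate_shipping spec declares:
  - expedited (boolean, optional): Whether to use expedited shipping [default: false]
Default:
false


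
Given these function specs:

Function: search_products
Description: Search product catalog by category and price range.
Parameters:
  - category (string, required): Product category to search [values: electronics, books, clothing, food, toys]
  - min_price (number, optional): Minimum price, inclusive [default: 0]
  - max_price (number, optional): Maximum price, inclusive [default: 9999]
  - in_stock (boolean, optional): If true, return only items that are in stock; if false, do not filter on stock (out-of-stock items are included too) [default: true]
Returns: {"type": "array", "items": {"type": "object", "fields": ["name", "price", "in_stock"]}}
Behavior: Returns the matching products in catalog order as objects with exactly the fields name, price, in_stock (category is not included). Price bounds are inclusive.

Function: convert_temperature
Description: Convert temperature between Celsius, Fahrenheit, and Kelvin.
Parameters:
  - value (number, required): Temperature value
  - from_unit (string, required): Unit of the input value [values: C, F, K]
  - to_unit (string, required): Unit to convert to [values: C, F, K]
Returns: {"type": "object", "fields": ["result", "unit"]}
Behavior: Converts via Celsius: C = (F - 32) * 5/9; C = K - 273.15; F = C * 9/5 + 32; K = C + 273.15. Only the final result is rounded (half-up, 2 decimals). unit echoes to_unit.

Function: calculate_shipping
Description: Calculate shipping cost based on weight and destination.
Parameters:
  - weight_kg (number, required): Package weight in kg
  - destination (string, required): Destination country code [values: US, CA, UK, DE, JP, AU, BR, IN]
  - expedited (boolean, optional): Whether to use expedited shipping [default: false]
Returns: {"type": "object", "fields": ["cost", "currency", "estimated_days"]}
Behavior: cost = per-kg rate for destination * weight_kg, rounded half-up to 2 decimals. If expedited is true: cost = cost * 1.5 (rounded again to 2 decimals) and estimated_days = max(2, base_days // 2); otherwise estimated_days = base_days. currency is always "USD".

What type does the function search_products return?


The search_products spec declares Returns: {"type": "array", "items": {"type": "object", "fields": ["name", "price", "in_stock"]}}
Type:
array


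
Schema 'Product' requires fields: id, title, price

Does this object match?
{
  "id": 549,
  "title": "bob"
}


Checking required fields...
Missing: price
Invalid - missing required field 'price'


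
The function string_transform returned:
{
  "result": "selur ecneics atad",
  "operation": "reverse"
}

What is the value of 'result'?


selur ecneics atad


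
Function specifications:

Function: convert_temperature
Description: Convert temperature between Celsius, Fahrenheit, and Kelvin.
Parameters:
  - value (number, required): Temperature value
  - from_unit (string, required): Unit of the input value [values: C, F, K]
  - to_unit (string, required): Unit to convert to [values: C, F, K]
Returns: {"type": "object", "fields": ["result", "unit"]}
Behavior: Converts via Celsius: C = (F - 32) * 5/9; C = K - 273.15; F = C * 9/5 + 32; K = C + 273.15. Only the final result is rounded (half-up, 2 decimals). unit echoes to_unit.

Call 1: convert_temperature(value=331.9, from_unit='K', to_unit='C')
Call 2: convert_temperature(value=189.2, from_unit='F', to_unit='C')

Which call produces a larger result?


Call 1:
  To C: 331.9 - 273.15 = 58.75
  Target is C: 58.75
  Round to 2 decimals: 58.75
  -> 58.75 C
Call 2:
  To C: (189.2 - 32) * 5/9 = 87.333333
  Target is C: 87.333333
  Round to 2 decimals: 87.33
  -> 87.33 C
Call 2 (87.33 C)


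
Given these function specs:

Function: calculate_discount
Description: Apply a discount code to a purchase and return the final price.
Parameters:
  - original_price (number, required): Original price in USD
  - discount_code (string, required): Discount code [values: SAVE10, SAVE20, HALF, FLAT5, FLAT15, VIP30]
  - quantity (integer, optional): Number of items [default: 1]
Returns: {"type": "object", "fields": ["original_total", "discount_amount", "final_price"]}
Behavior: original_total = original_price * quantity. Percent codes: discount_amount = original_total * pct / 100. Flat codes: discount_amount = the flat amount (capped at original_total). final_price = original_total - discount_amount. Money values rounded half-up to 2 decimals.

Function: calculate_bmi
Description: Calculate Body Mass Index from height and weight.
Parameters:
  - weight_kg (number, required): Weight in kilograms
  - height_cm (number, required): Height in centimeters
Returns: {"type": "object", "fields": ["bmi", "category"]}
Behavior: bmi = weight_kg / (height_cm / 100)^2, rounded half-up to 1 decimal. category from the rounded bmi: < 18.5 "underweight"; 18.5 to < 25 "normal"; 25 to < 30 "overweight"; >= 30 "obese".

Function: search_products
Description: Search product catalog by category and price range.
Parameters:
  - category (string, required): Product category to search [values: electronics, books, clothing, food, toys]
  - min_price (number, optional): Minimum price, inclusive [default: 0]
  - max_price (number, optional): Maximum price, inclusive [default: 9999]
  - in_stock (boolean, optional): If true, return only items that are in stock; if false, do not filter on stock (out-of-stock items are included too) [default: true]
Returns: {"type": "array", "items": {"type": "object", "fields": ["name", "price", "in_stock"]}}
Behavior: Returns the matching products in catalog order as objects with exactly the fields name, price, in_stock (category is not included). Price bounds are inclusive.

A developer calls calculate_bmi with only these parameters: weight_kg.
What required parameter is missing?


Required parameters: weight_kg, height_cm
Provided: weight_kg
Missing: height_cm
height_cm


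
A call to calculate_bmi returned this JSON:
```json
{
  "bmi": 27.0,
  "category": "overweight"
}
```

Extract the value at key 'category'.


overweight


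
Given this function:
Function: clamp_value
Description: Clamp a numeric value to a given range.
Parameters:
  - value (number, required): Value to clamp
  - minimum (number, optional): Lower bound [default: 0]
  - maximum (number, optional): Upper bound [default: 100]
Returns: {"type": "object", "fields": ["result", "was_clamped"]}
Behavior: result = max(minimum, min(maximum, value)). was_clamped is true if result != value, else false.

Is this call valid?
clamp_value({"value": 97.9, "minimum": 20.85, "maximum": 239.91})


Checking all required parameters present and types match... All valid.
Valid


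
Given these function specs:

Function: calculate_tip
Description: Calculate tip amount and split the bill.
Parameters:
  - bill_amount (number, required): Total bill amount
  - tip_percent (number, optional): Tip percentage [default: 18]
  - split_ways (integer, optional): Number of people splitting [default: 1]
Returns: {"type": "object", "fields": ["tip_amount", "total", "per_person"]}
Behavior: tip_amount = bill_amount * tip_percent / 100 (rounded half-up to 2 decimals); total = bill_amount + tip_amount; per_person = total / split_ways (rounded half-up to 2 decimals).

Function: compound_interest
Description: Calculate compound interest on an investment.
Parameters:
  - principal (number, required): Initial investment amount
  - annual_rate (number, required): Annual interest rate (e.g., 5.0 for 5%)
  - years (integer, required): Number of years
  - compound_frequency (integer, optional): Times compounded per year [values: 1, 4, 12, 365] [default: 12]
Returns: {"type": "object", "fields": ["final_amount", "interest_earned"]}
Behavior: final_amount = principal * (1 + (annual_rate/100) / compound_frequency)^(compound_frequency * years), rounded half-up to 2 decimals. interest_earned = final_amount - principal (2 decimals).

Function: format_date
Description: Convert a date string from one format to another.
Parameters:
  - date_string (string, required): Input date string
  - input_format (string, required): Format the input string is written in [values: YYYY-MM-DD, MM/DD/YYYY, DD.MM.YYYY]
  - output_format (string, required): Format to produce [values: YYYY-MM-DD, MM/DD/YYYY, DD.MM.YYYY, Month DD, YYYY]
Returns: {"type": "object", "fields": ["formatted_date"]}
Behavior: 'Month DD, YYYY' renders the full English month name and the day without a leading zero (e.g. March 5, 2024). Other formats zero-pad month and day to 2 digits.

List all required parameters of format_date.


Parameters of format_date and their required/optional flag:
  date_string: required
  input_format: required
  output_format: required
date_string, input_format, output_format


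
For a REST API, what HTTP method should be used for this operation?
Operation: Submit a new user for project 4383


GET = read, POST = create, PUT = update/replace, DELETE = remove
This operation is a create.
POST


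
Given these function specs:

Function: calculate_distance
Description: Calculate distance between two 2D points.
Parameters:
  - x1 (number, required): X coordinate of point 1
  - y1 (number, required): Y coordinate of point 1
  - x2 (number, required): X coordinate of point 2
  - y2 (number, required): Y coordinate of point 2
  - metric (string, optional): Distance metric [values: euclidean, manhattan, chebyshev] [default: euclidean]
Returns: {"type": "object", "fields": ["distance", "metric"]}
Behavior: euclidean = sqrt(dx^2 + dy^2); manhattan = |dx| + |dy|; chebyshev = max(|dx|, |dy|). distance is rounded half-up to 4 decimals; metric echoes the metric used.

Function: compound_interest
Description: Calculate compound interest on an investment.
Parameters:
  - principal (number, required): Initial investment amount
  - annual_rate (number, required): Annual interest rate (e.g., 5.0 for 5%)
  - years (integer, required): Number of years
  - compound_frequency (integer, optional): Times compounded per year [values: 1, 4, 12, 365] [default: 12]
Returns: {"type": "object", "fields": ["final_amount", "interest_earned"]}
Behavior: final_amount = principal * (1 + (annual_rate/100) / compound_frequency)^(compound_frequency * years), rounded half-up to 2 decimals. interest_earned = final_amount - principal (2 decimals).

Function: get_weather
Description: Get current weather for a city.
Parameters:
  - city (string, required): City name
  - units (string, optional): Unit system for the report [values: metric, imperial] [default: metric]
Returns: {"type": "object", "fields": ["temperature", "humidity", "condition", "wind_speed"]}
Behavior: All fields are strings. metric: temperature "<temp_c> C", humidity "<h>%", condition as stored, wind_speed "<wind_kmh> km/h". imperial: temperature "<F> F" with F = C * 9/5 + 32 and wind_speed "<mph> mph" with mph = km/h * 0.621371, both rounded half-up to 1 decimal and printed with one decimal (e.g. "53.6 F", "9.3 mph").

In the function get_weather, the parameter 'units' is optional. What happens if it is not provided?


The get_weather spec declares:
  - units (string, optional): Unit system for the report [values: metric, imperial] [default: metric]
It defaults to metric


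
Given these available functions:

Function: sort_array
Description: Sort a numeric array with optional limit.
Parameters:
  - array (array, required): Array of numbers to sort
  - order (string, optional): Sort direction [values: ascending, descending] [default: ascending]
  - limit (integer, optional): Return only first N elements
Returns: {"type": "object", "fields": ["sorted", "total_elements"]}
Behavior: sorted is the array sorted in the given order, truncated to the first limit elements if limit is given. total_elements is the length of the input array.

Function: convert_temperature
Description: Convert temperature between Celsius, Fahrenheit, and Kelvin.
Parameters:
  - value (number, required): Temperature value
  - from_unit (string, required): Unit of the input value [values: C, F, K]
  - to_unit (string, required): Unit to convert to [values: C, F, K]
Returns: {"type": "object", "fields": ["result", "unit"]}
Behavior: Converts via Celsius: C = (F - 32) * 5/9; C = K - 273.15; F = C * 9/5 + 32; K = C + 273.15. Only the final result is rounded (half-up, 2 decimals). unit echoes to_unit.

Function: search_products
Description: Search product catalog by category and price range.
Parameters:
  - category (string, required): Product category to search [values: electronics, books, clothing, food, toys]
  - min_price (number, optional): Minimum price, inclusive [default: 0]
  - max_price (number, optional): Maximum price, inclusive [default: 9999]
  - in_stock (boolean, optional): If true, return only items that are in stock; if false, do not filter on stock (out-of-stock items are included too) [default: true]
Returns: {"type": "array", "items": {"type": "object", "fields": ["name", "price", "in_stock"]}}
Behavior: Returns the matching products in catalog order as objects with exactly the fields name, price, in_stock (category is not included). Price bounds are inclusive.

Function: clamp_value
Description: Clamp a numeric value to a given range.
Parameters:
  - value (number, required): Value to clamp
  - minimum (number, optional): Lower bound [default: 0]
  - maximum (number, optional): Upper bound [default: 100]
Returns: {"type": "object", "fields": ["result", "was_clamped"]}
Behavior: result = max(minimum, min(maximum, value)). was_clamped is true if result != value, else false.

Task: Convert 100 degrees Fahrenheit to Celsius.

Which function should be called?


The task needs a function whose description is: Convert temperature between Celsius, Fahrenheit, and Kelvin.
convert_temperature
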